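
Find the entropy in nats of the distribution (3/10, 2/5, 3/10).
1.0889 nats

Shannon entropy is H(X) = -Σ p(x) log p(x).

For P = (3/10, 2/5, 3/10):
H = -3/10 × log_e(3/10) -2/5 × log_e(2/5) -3/10 × log_e(3/10)
H = 1.0889 nats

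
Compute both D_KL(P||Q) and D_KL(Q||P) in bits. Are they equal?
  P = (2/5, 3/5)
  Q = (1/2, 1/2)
D_KL(P||Q) = 0.0290, D_KL(Q||P) = 0.0294

KL divergence is not symmetric: D_KL(P||Q) ≠ D_KL(Q||P) in general.

D_KL(P||Q) = 0.0290 bits
D_KL(Q||P) = 0.0294 bits

No, they are not equal!

This asymmetry is why KL divergence is not a true distance metric.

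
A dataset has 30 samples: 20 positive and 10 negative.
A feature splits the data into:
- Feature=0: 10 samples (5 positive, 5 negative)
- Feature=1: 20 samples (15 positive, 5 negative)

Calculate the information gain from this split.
0.0441 bits

Information Gain = H(Y) - H(Y|Feature)

Before split:
P(positive) = 20/30 = 0.6667
H(Y) = 0.9183 bits

After split:
Feature=0: H = 1.0000 bits (weight = 10/30)
Feature=1: H = 0.8113 bits (weight = 20/30)
H(Y|Feature) = (10/30)×1.0000 + (20/30)×0.8113 = 0.8742 bits

Information Gain = 0.9183 - 0.8742 = 0.0441 bits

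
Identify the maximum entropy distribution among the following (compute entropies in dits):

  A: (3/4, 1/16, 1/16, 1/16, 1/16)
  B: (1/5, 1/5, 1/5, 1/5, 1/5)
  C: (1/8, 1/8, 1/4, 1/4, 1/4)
B

For a discrete distribution over n outcomes, entropy is maximized by the uniform distribution.

Computing entropies:
H(A) = 0.3947 dits
H(B) = 0.6990 dits
H(C) = 0.6773 dits

The uniform distribution (where all probabilities equal 1/5) achieves the maximum entropy of log_10(5) = 0.6990 dits.

Distribution B has the highest entropy.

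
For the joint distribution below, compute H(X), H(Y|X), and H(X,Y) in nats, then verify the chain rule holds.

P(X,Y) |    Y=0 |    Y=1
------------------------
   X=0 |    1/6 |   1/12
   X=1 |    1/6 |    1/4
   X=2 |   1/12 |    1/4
H(X,Y) = 1.7046, H(X) = 1.0776, H(Y|X) = 0.6270 (all in nats)

Chain rule: H(X,Y) = H(X) + H(Y|X)

Left side — joint entropy directly:
H(X,Y) = -Σ p(x,y) log p(x,y) = 1.7046 nats

Right side — compute H(Y|X) from the conditional distributions:
P(X) = (1/4, 5/12, 1/3), so H(X) = 1.0776 nats
H(Y|X) = Σ_x P(X=x) · H(Y|X=x):
  P(Y|X=0) = (2/3, 1/3), H(Y|X=0) = 0.6365, weight P(X=0) = 1/4
  P(Y|X=1) = (2/5, 3/5), H(Y|X=1) = 0.6730, weight P(X=1) = 5/12
  P(Y|X=2) = (1/4, 3/4), H(Y|X=2) = 0.5623, weight P(X=2) = 1/3
H(Y|X) = 0.6270 nats

H(X) + H(Y|X) = 1.0776 + 0.6270 = 1.7046 nats

Both sides equal 1.7046 nats. ✓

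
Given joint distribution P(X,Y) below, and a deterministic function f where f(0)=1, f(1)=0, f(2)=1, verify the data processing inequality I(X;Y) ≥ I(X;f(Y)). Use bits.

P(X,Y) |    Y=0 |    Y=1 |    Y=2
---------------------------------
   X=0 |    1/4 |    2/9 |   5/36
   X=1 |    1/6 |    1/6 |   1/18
I(X;Y) = 0.0085, I(X;f(Y)) = 0.0030, inequality holds: 0.0085 ≥ 0.0030

Data Processing Inequality: For any Markov chain X → Y → Z, we have I(X;Y) ≥ I(X;Z).

Here Z = f(Y) is a deterministic function of Y, forming X → Y → Z.

Original I(X;Y) = 0.0085 bits

After applying f:
P(X,Z) where Z=f(Y):
- P(X,Z=0) = P(X,Y=1)
- P(X,Z=1) = P(X,Y=0) + P(X,Y=2)

I(X;Z) = I(X;f(Y)) = 0.0030 bits

Verification: 0.0085 ≥ 0.0030 ✓

Information cannot be created by processing; the function f can only lose information about X.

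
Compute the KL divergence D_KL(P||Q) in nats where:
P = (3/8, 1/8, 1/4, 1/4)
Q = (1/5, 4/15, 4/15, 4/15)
0.1087 nats

KL divergence: D_KL(P||Q) = Σ p(x) log(p(x)/q(x))

Computing term by term:
  x=0: 3/8 × log_e[(3/8)/(1/5)] = 3/8 × 0.6286 = 0.2357
  x=1: 1/8 × log_e[(1/8)/(4/15)] = 1/8 × -0.7577 = -0.0947
  x=2: 1/4 × log_e[(1/4)/(4/15)] = 1/4 × -0.0645 = -0.0161
  x=3: 1/4 × log_e[(1/4)/(4/15)] = 1/4 × -0.0645 = -0.0161

D_KL(P||Q) = 0.1087 nats

Note: KL divergence is always non-negative and equals 0 iff P = Q.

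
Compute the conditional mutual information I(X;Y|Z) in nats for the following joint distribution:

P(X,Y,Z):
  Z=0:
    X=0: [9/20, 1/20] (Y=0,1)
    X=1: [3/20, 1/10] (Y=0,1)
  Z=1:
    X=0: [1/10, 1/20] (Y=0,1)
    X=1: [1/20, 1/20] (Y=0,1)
0.0480 nats

Conditional mutual information: I(X;Y|Z) = H(X|Z) + H(Y|Z) - H(X,Y|Z)

H(Z) = 0.5623
H(X,Z) = 1.2080 → H(X|Z) = 0.6456
H(Y,Z) = 1.1059 → H(Y|Z) = 0.5436
H(X,Y,Z) = 1.7036 → H(X,Y|Z) = 1.1412

I(X;Y|Z) = 0.6456 + 0.5436 - 1.1412 = 0.0480 nats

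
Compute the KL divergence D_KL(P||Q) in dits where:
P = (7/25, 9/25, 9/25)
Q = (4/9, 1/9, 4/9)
0.0947 dits

KL divergence: D_KL(P||Q) = Σ p(x) log(p(x)/q(x))

Computing term by term:
  x=0: 7/25 × log_10[(7/25)/(4/9)] = 7/25 × -0.2007 = -0.0562
  x=1: 9/25 × log_10[(9/25)/(1/9)] = 9/25 × 0.5105 = 0.1838
  x=2: 9/25 × log_10[(9/25)/(4/9)] = 9/25 × -0.0915 = -0.0329

D_KL(P||Q) = 0.0947 dits

Note: KL divergence is always non-negative and equals 0 iff P = Q.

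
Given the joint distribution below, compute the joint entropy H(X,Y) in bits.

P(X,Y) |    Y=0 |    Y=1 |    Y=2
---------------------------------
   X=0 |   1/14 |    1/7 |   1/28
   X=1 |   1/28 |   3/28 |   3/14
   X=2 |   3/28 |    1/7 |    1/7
2.9852 bits

Joint entropy is H(X,Y) = -Σ_{x,y} p(x,y) log p(x,y).

Summing over all non-zero entries:
H(X,Y) = -[1/14·log_2(1/14) + 1/7·log_2(1/7) + 1/28·log_2(1/28) + 1/28·log_2(1/28) + 3/28·log_2(3/28) + 3/14·log_2(3/14) + 3/28·log_2(3/28) + 1/7·log_2(1/7) + 1/7·log_2(1/7)]
H(X,Y) = 2.9852 bits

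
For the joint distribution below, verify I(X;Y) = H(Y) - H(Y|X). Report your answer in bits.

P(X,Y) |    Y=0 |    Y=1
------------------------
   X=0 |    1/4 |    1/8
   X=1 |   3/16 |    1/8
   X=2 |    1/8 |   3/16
I(X;Y) = 0.0375 bits

Mutual information has multiple equivalent forms:
- I(X;Y) = H(X) - H(X|Y)
- I(X;Y) = H(Y) - H(Y|X)
- I(X;Y) = H(X) + H(Y) - H(X,Y)

Computing all quantities:
H(X) = 1.5794, H(Y) = 0.9887, H(X,Y) = 2.5306
H(X|Y) = 1.5419, H(Y|X) = 0.9512

Verification:
H(X) - H(X|Y) = 1.5794 - 1.5419 = 0.0375
H(Y) - H(Y|X) = 0.9887 - 0.9512 = 0.0375
H(X) + H(Y) - H(X,Y) = 1.5794 + 0.9887 - 2.5306 = 0.0375

All forms give I(X;Y) = 0.0375 bits. ✓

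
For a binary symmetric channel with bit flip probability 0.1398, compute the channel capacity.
0.4163 bits

For a binary symmetric channel (BSC) with error probability p:
Capacity C = 1 - H(p) bits per symbol

where H(p) = -p log₂(p) - (1-p) log₂(1-p) is the binary entropy function.

H(0.1398) = 0.5837 bits
C = 1 - 0.5837 = 0.4163 bits per symbol

This means we can reliably transmit up to 0.4163 bits of information per channel use.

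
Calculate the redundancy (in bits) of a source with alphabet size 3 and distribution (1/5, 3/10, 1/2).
0.0995 bits

Redundancy measures how far a source is from maximum entropy:
R = H_max - H(X)

Maximum entropy for 3 symbols: H_max = log_2(3) = 1.5850 bits
Actual entropy: H(X) = 1.4855 bits
Redundancy: R = 1.5850 - 1.4855 = 0.0995 bits

This redundancy represents potential for compression: the source could be compressed by 0.0995 bits per symbol.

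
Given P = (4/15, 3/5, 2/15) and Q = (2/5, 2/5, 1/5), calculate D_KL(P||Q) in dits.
0.0352 dits

KL divergence: D_KL(P||Q) = Σ p(x) log(p(x)/q(x))

Computing term by term:
  x=0: 4/15 × log_10[(4/15)/(2/5)] = 4/15 × -0.1761 = -0.0470
  x=1: 3/5 × log_10[(3/5)/(2/5)] = 3/5 × 0.1761 = 0.1057
  x=2: 2/15 × log_10[(2/15)/(1/5)] = 2/15 × -0.1761 = -0.0235

D_KL(P||Q) = 0.0352 dits

Note: KL divergence is always non-negative and equals 0 iff P = Q.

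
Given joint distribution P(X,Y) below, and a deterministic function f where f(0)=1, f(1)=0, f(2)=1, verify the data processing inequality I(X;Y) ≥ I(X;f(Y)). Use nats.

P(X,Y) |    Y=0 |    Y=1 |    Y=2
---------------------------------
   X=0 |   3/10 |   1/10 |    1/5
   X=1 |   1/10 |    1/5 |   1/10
I(X;Y) = 0.0662, I(X;f(Y)) = 0.0633, inequality holds: 0.0662 ≥ 0.0633

Data Processing Inequality: For any Markov chain X → Y → Z, we have I(X;Y) ≥ I(X;Z).

Here Z = f(Y) is a deterministic function of Y, forming X → Y → Z.

Original I(X;Y) = 0.0662 nats

After applying f:
P(X,Z) where Z=f(Y):
- P(X,Z=0) = P(X,Y=1)
- P(X,Z=1) = P(X,Y=0) + P(X,Y=2)

I(X;Z) = I(X;f(Y)) = 0.0633 nats

Verification: 0.0662 ≥ 0.0633 ✓

Information cannot be created by processing; the function f can only lose information about X.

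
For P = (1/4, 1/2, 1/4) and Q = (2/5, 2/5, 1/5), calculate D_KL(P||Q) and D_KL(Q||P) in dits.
D_KL(P||Q) = 0.0217, D_KL(Q||P) = 0.0235

KL divergence is not symmetric: D_KL(P||Q) ≠ D_KL(Q||P) in general.

D_KL(P||Q) = 0.0217 dits
D_KL(Q||P) = 0.0235 dits

No, they are not equal!

This asymmetry is why KL divergence is not a true distance metric.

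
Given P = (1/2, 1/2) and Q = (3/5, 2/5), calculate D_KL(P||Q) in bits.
0.0294 bits

KL divergence: D_KL(P||Q) = Σ p(x) log(p(x)/q(x))

Computing term by term:
  x=0: 1/2 × log_2[(1/2)/(3/5)] = 1/2 × -0.2630 = -0.1315
  x=1: 1/2 × log_2[(1/2)/(2/5)] = 1/2 × 0.3219 = 0.1610

D_KL(P||Q) = 0.0294 bits

Note: KL divergence is always non-negative and equals 0 iff P = Q.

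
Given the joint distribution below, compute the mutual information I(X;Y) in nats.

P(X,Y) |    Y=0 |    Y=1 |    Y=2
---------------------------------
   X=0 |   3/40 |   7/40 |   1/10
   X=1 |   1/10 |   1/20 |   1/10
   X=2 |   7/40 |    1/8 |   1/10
0.0415 nats

Mutual information: I(X;Y) = H(X) + H(Y) - H(X,Y)

Marginals:
P(X) = (7/20, 1/4, 2/5), H(X) = 1.0805 nats
P(Y) = (7/20, 7/20, 3/10), H(Y) = 1.0961 nats

Joint entropy: H(X,Y) = 2.1351 nats

I(X;Y) = 1.0805 + 1.0961 - 2.1351 = 0.0415 nats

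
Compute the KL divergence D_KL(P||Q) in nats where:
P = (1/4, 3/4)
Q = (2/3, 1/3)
0.3630 nats

KL divergence: D_KL(P||Q) = Σ p(x) log(p(x)/q(x))

Computing term by term:
  x=0: 1/4 × log_e[(1/4)/(2/3)] = 1/4 × -0.9808 = -0.2452
  x=1: 3/4 × log_e[(3/4)/(1/3)] = 3/4 × 0.8109 = 0.6082

D_KL(P||Q) = 0.3630 nats

Note: KL divergence is always non-negative and equals 0 iff P = Q.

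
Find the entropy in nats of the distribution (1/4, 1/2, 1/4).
1.0397 nats

Shannon entropy is H(X) = -Σ p(x) log p(x).

For P = (1/4, 1/2, 1/4):
H = -1/4 × log_e(1/4) -1/2 × log_e(1/2) -1/4 × log_e(1/4)
H = 1.0397 nats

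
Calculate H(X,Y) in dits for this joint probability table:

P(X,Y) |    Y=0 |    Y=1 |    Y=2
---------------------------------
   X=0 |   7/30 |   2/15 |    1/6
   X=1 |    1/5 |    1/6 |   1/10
0.7633 dits

Joint entropy is H(X,Y) = -Σ_{x,y} p(x,y) log p(x,y).

Summing over all non-zero entries:
H(X,Y) = -[7/30·log_10(7/30) + 2/15·log_10(2/15) + 1/6·log_10(1/6) + 1/5·log_10(1/5) + 1/6·log_10(1/6) + 1/10·log_10(1/10)]
H(X,Y) = 0.7633 dits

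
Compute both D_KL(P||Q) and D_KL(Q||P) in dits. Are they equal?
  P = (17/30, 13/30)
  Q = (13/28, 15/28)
D_KL(P||Q) = 0.0091, D_KL(Q||P) = 0.0092

KL divergence is not symmetric: D_KL(P||Q) ≠ D_KL(Q||P) in general.

D_KL(P||Q) = 0.0091 dits
D_KL(Q||P) = 0.0092 dits

No, they are not equal!

This asymmetry is why KL divergence is not a true distance metric.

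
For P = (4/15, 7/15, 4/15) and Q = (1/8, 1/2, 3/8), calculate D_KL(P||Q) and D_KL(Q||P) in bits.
D_KL(P||Q) = 0.1139, D_KL(Q||P) = 0.0976

KL divergence is not symmetric: D_KL(P||Q) ≠ D_KL(Q||P) in general.

D_KL(P||Q) = 0.1139 bits
D_KL(Q||P) = 0.0976 bits

No, they are not equal!

This asymmetry is why KL divergence is not a true distance metric.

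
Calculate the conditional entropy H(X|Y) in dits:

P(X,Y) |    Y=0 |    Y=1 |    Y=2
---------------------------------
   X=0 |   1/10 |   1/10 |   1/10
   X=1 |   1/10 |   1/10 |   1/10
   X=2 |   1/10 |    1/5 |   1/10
0.4669 dits

Using the chain rule: H(X|Y) = H(X,Y) - H(Y)

First, compute H(X,Y) = 0.9398 dits

Marginal P(Y) = (3/10, 2/5, 3/10)
H(Y) = 0.4729 dits

H(X|Y) = H(X,Y) - H(Y) = 0.9398 - 0.4729 = 0.4669 dits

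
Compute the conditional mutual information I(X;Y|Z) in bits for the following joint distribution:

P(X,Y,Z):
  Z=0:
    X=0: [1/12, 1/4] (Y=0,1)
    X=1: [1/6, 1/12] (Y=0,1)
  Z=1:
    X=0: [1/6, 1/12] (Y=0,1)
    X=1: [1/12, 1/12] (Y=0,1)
0.0830 bits

Conditional mutual information: I(X;Y|Z) = H(X|Z) + H(Y|Z) - H(X,Y|Z)

H(Z) = 0.9799
H(X,Z) = 1.9591 → H(X|Z) = 0.9793
H(Y,Z) = 1.9591 → H(Y|Z) = 0.9793
H(X,Y,Z) = 2.8554 → H(X,Y|Z) = 1.8755

I(X;Y|Z) = 0.9793 + 0.9793 - 1.8755 = 0.0830 bits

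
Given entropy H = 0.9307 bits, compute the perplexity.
1.9062

Perplexity is 2^H (or exp(H) for natural log).

H = 0.9307 bits
Perplexity = 2^0.9307 = 1.9062

Interpretation: The model's uncertainty is equivalent to choosing uniformly among 1.9 options.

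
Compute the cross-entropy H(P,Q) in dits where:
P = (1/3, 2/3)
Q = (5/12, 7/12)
0.2828 dits

Cross-entropy: H(P,Q) = -Σ p(x) log q(x)

Alternatively: H(P,Q) = H(P) + D_KL(P||Q)
H(P) = 0.2764 dits
D_KL(P||Q) = 0.0064 dits

H(P,Q) = 0.2764 + 0.0064 = 0.2828 dits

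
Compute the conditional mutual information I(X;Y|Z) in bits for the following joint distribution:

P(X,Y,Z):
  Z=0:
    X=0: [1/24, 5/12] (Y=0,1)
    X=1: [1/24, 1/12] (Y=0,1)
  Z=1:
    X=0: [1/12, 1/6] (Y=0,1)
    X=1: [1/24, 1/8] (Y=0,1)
0.0313 bits

Conditional mutual information: I(X;Y|Z) = H(X|Z) + H(Y|Z) - H(X,Y|Z)

H(Z) = 0.9799
H(X,Z) = 1.8217 → H(X|Z) = 0.8418
H(Y,Z) = 1.6922 → H(Y|Z) = 0.7123
H(X,Y,Z) = 2.5027 → H(X,Y|Z) = 1.5228

I(X;Y|Z) = 0.8418 + 0.7123 - 1.5228 = 0.0313 bits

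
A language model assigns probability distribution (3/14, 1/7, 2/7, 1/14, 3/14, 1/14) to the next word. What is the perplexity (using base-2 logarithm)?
5.3288

Perplexity is 2^H (or exp(H) for natural log).

First, H = -Σ p log p = 2.4138 bits
Perplexity = 2^2.4138 = 5.3288

Interpretation: The model's uncertainty is equivalent to choosing uniformly among 5.3 options.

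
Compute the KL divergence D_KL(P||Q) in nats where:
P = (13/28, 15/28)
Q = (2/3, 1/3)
0.0862 nats

KL divergence: D_KL(P||Q) = Σ p(x) log(p(x)/q(x))

Computing term by term:
  x=0: 13/28 × log_e[(13/28)/(2/3)] = 13/28 × -0.3618 = -0.1680
  x=1: 15/28 × log_e[(15/28)/(1/3)] = 15/28 × 0.4745 = 0.2542

D_KL(P||Q) = 0.0862 nats

Note: KL divergence is always non-negative and equals 0 iff P = Q.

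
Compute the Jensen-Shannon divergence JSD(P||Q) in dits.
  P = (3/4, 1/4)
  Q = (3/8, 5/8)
0.0319 dits

Jensen-Shannon divergence is:
JSD(P||Q) = 0.5 × D_KL(P||M) + 0.5 × D_KL(Q||M)
where M = 0.5 × (P + Q) is the mixture distribution.

M = 0.5 × (3/4, 1/4) + 0.5 × (3/8, 5/8) = (9/16, 7/16)

D_KL(P||M) = 0.0329 dits
D_KL(Q||M) = 0.0308 dits

JSD(P||Q) = 0.5 × 0.0329 + 0.5 × 0.0308 = 0.0319 dits

Unlike KL divergence, JSD is symmetric and bounded: 0 ≤ JSD ≤ log(2).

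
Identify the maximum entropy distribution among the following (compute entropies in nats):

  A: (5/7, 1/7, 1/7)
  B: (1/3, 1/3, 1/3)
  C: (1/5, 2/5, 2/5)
B

For a discrete distribution over n outcomes, entropy is maximized by the uniform distribution.

Computing entropies:
H(A) = 0.7963 nats
H(B) = 1.0986 nats
H(C) = 1.0549 nats

The uniform distribution (where all probabilities equal 1/3) achieves the maximum entropy of log_e(3) = 1.0986 nats.

Distribution B has the highest entropy.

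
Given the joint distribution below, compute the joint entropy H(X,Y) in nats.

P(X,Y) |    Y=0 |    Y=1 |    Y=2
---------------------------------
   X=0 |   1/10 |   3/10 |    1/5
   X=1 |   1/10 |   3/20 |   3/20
1.7127 nats

Joint entropy is H(X,Y) = -Σ_{x,y} p(x,y) log p(x,y).

Summing over all non-zero entries:
H(X,Y) = -[1/10·log_e(1/10) + 3/10·log_e(3/10) + 1/5·log_e(1/5) + 1/10·log_e(1/10) + 3/20·log_e(3/20) + 3/20·log_e(3/20)]
H(X,Y) = 1.7127 nats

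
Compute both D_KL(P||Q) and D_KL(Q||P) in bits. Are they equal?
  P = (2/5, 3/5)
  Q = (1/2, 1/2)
D_KL(P||Q) = 0.0290, D_KL(Q||P) = 0.0294

KL divergence is not symmetric: D_KL(P||Q) ≠ D_KL(Q||P) in general.

D_KL(P||Q) = 0.0290 bits
D_KL(Q||P) = 0.0294 bits

No, they are not equal!

This asymmetry is why KL divergence is not a true distance metric.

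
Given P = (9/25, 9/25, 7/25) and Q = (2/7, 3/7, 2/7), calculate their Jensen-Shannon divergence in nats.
0.0036 nats

Jensen-Shannon divergence is:
JSD(P||Q) = 0.5 × D_KL(P||M) + 0.5 × D_KL(Q||M)
where M = 0.5 × (P + Q) is the mixture distribution.

M = 0.5 × (9/25, 9/25, 7/25) + 0.5 × (2/7, 3/7, 2/7) = (0.322857, 0.394286, 0.282857)

D_KL(P||M) = 0.0036 nats
D_KL(Q||M) = 0.0037 nats

JSD(P||Q) = 0.5 × 0.0036 + 0.5 × 0.0037 = 0.0036 nats

Unlike KL divergence, JSD is symmetric and bounded: 0 ≤ JSD ≤ log(2).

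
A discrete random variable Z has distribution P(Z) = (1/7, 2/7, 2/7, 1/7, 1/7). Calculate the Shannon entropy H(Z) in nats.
1.5498 nats

Shannon entropy is H(X) = -Σ p(x) log p(x).

For P = (1/7, 2/7, 2/7, 1/7, 1/7):
H = -1/7 × log_e(1/7) -2/7 × log_e(2/7) -2/7 × log_e(2/7) -1/7 × log_e(1/7) -1/7 × log_e(1/7)
H = 1.5498 nats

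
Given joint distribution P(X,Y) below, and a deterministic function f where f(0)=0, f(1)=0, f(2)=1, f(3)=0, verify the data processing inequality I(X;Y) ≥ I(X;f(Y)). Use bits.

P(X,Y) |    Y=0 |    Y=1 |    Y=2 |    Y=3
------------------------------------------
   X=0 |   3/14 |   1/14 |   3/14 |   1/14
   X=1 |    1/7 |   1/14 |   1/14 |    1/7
I(X;Y) = 0.0670, I(X;f(Y)) = 0.0391, inequality holds: 0.0670 ≥ 0.0391

Data Processing Inequality: For any Markov chain X → Y → Z, we have I(X;Y) ≥ I(X;Z).

Here Z = f(Y) is a deterministic function of Y, forming X → Y → Z.

Original I(X;Y) = 0.0670 bits

After applying f:
P(X,Z) where Z=f(Y):
- P(X,Z=0) = P(X,Y=0) + P(X,Y=1) + P(X,Y=3)
- P(X,Z=1) = P(X,Y=2)

I(X;Z) = I(X;f(Y)) = 0.0391 bits

Verification: 0.0670 ≥ 0.0391 ✓

Information cannot be created by processing; the function f can only lose information about X.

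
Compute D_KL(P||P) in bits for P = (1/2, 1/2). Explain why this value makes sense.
0.0000 bits

KL divergence satisfies the Gibbs inequality: D_KL(P||Q) ≥ 0 for all distributions P, Q.

D_KL(P||Q) = Σ p(x) log(p(x)/q(x))
Each term is p(x) × log_2(p(x)/p(x)) = p(x) × log_2(1) = 0, so the sum is 0.
D_KL(P||Q) = 0.0000 bits

When P = Q, the KL divergence is exactly 0, as there is no 'divergence' between identical distributions.

This non-negativity is a fundamental property: relative entropy cannot be negative because it measures how different Q is from P.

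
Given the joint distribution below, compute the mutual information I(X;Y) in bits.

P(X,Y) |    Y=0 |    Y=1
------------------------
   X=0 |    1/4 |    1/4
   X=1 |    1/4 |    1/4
0.0000 bits

Mutual information: I(X;Y) = H(X) + H(Y) - H(X,Y)

Marginals:
P(X) = (1/2, 1/2), H(X) = 1.0000 bits
P(Y) = (1/2, 1/2), H(Y) = 1.0000 bits

Joint entropy: H(X,Y) = 2.0000 bits

I(X;Y) = 1.0000 + 1.0000 - 2.0000 = 0.0000 bits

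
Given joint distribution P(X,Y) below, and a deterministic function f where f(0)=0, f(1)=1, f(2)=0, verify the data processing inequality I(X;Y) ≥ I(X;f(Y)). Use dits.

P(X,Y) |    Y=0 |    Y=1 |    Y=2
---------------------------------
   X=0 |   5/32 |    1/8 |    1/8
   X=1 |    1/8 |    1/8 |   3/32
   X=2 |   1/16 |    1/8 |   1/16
I(X;Y) = 0.0057, I(X;f(Y)) = 0.0053, inequality holds: 0.0057 ≥ 0.0053

Data Processing Inequality: For any Markov chain X → Y → Z, we have I(X;Y) ≥ I(X;Z).

Here Z = f(Y) is a deterministic function of Y, forming X → Y → Z.

Original I(X;Y) = 0.0057 dits

After applying f:
P(X,Z) where Z=f(Y):
- P(X,Z=0) = P(X,Y=0) + P(X,Y=2)
- P(X,Z=1) = P(X,Y=1)

I(X;Z) = I(X;f(Y)) = 0.0053 dits

Verification: 0.0057 ≥ 0.0053 ✓

Information cannot be created by processing; the function f can only lose information about X.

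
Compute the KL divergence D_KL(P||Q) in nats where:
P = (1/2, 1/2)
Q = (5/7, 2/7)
0.1015 nats

KL divergence: D_KL(P||Q) = Σ p(x) log(p(x)/q(x))

Computing term by term:
  x=0: 1/2 × log_e[(1/2)/(5/7)] = 1/2 × -0.3567 = -0.1783
  x=1: 1/2 × log_e[(1/2)/(2/7)] = 1/2 × 0.5596 = 0.2798

D_KL(P||Q) = 0.1015 nats

Note: KL divergence is always non-negative and equals 0 iff P = Q.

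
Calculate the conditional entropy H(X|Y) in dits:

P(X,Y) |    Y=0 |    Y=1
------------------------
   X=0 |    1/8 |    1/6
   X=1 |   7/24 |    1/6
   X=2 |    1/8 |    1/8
0.4546 dits

Using the chain rule: H(X|Y) = H(X,Y) - H(Y)

First, compute H(X,Y) = 0.7541 dits

Marginal P(Y) = (13/24, 11/24)
H(Y) = 0.2995 dits

H(X|Y) = H(X,Y) - H(Y) = 0.7541 - 0.2995 = 0.4546 dits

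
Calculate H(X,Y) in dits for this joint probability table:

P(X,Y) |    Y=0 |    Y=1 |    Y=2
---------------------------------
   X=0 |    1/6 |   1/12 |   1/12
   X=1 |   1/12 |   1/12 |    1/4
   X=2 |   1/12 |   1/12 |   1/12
0.9097 dits

Joint entropy is H(X,Y) = -Σ_{x,y} p(x,y) log p(x,y).

Summing over all non-zero entries:
H(X,Y) = -[1/6·log_10(1/6) + 1/12·log_10(1/12) + 1/12·log_10(1/12) + 1/12·log_10(1/12) + 1/12·log_10(1/12) + 1/4·log_10(1/4) + 1/12·log_10(1/12) + 1/12·log_10(1/12) + 1/12·log_10(1/12)]
H(X,Y) = 0.9097 dits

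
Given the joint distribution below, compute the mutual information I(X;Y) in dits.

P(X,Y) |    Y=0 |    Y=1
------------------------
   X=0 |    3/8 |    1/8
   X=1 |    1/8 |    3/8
0.0568 dits

Mutual information: I(X;Y) = H(X) + H(Y) - H(X,Y)

Marginals:
P(X) = (1/2, 1/2), H(X) = 0.3010 dits
P(Y) = (1/2, 1/2), H(Y) = 0.3010 dits

Joint entropy: H(X,Y) = 0.5452 dits

I(X;Y) = 0.3010 + 0.3010 - 0.5452 = 0.0568 dits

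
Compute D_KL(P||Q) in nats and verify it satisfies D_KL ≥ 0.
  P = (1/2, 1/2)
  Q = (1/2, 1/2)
0.0000 nats

KL divergence satisfies the Gibbs inequality: D_KL(P||Q) ≥ 0 for all distributions P, Q.

D_KL(P||Q) = Σ p(x) log(p(x)/q(x))
Term by term:
  x=0: 1/2 × log_e[(1/2)/(1/2)] = 0.0000
  x=1: 1/2 × log_e[(1/2)/(1/2)] = 0.0000
D_KL(P||Q) = 0.0000 nats

D_KL(P||Q) = 0.0000 ≥ 0 ✓

This non-negativity is a fundamental property: relative entropy cannot be negative because it measures how different Q is from P.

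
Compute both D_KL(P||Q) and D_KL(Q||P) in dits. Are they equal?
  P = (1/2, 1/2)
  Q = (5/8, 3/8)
D_KL(P||Q) = 0.0140, D_KL(Q||P) = 0.0137

KL divergence is not symmetric: D_KL(P||Q) ≠ D_KL(Q||P) in general.

D_KL(P||Q) = 0.0140 dits
D_KL(Q||P) = 0.0137 dits

No, they are not equal!

This asymmetry is why KL divergence is not a true distance metric.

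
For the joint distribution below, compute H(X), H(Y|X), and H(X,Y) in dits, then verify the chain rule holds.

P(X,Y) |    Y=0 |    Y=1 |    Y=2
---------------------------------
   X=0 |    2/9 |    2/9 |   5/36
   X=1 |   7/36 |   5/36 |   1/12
H(X,Y) = 0.7567, H(X) = 0.2950, H(Y|X) = 0.4617 (all in dits)

Chain rule: H(X,Y) = H(X) + H(Y|X)

Left side — joint entropy directly:
H(X,Y) = -Σ p(x,y) log p(x,y) = 0.7567 dits

Right side — compute H(Y|X) from the conditional distributions:
P(X) = (7/12, 5/12), so H(X) = 0.2950 dits
H(Y|X) = Σ_x P(X=x) · H(Y|X=x):
  P(Y|X=0) = (8/21, 8/21, 5/21), H(Y|X=0) = 0.4677, weight P(X=0) = 7/12
  P(Y|X=1) = (7/15, 1/3, 1/5), H(Y|X=1) = 0.4533, weight P(X=1) = 5/12
H(Y|X) = 0.4617 dits

H(X) + H(Y|X) = 0.2950 + 0.4617 = 0.7567 dits

Both sides equal 0.7567 dits. ✓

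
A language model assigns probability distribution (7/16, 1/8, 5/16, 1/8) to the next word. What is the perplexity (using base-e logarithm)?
3.4730

Perplexity is e^H (or exp(H) for natural log).

First, H = -Σ p log p = 1.2450 nats
Perplexity = e^1.2450 = 3.4730

Interpretation: The model's uncertainty is equivalent to choosing uniformly among 3.5 options.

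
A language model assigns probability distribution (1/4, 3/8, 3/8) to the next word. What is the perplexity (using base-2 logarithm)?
2.9512

Perplexity is 2^H (or exp(H) for natural log).

First, H = -Σ p log p = 1.5613 bits
Perplexity = 2^1.5613 = 2.9512

Interpretation: The model's uncertainty is equivalent to choosing uniformly among 3.0 options.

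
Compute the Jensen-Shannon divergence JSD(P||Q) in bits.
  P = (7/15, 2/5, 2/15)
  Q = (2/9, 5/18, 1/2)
0.1215 bits

Jensen-Shannon divergence is:
JSD(P||Q) = 0.5 × D_KL(P||M) + 0.5 × D_KL(Q||M)
where M = 0.5 × (P + Q) is the mixture distribution.

M = 0.5 × (7/15, 2/5, 2/15) + 0.5 × (2/9, 5/18, 1/2) = (0.344444, 0.338889, 0.316667)

D_KL(P||M) = 0.1337 bits
D_KL(Q||M) = 0.1093 bits

JSD(P||Q) = 0.5 × 0.1337 + 0.5 × 0.1093 = 0.1215 bits

Unlike KL divergence, JSD is symmetric and bounded: 0 ≤ JSD ≤ log(2).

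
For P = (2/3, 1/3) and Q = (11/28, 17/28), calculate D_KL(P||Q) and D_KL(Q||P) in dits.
D_KL(P||Q) = 0.0663, D_KL(Q||P) = 0.0679

KL divergence is not symmetric: D_KL(P||Q) ≠ D_KL(Q||P) in general.

D_KL(P||Q) = 0.0663 dits
D_KL(Q||P) = 0.0679 dits

No, they are not equal!

This asymmetry is why KL divergence is not a true distance metric.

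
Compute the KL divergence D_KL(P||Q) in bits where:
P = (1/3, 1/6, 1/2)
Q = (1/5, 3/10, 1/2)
0.1043 bits

KL divergence: D_KL(P||Q) = Σ p(x) log(p(x)/q(x))

Computing term by term:
  x=0: 1/3 × log_2[(1/3)/(1/5)] = 1/3 × 0.7370 = 0.2457
  x=1: 1/6 × log_2[(1/6)/(3/10)] = 1/6 × -0.8480 = -0.1413
  x=2: 1/2 × log_2[(1/2)/(1/2)] = 1/2 × 0.0000 = 0.0000

D_KL(P||Q) = 0.1043 bits

Note: KL divergence is always non-negative and equals 0 iff P = Q.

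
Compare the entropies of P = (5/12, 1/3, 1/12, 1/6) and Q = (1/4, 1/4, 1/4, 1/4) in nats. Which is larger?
Q

Computing entropies in nats:
H(P) = 1.2367
H(Q) = 1.3863

Distribution Q has higher entropy.

Intuition: The distribution closer to uniform (more spread out) has higher entropy.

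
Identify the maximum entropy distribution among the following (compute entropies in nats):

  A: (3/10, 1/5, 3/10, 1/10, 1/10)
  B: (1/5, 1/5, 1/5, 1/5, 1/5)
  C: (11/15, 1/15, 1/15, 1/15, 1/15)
B

For a discrete distribution over n outcomes, entropy is maximized by the uniform distribution.

Computing entropies:
H(A) = 1.5048 nats
H(B) = 1.6094 nats
H(C) = 0.9496 nats

The uniform distribution (where all probabilities equal 1/5) achieves the maximum entropy of log_e(5) = 1.6094 nats.

Distribution B has the highest entropy.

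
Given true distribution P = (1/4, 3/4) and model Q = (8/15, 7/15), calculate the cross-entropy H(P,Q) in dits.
0.3165 dits

Cross-entropy: H(P,Q) = -Σ p(x) log q(x)

Alternatively: H(P,Q) = H(P) + D_KL(P||Q)
H(P) = 0.2442 dits
D_KL(P||Q) = 0.0723 dits

H(P,Q) = 0.2442 + 0.0723 = 0.3165 dits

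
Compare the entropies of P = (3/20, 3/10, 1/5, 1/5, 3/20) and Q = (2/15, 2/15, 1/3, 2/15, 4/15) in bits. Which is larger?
P

Computing entropies in bits:
H(P) = 2.2710
H(Q) = 2.1996

Distribution P has higher entropy.

Intuition: The distribution closer to uniform (more spread out) has higher entropy.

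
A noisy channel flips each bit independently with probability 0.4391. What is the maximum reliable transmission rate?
0.0107 bits

For a binary symmetric channel (BSC) with error probability p:
Capacity C = 1 - H(p) bits per symbol

where H(p) = -p log₂(p) - (1-p) log₂(1-p) is the binary entropy function.

H(0.4391) = 0.9893 bits
C = 1 - 0.9893 = 0.0107 bits per symbol

This means we can reliably transmit up to 0.0107 bits of information per channel use.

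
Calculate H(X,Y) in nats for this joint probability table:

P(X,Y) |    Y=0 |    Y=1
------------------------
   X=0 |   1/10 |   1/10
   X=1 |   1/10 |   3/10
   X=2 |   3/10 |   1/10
1.6434 nats

Joint entropy is H(X,Y) = -Σ_{x,y} p(x,y) log p(x,y).

Summing over all non-zero entries:
H(X,Y) = -[1/10·log_e(1/10) + 1/10·log_e(1/10) + 1/10·log_e(1/10) + 3/10·log_e(3/10) + 3/10·log_e(3/10) + 1/10·log_e(1/10)]
H(X,Y) = 1.6434 nats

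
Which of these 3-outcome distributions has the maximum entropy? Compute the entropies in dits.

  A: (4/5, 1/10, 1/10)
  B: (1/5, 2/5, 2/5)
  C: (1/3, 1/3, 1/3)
C

For a discrete distribution over n outcomes, entropy is maximized by the uniform distribution.

Computing entropies:
H(A) = 0.2775 dits
H(B) = 0.4581 dits
H(C) = 0.4771 dits

The uniform distribution (where all probabilities equal 1/3) achieves the maximum entropy of log_10(3) = 0.4771 dits.

Distribution C has the highest entropy.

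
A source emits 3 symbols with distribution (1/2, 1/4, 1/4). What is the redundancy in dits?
0.0256 dits

Redundancy measures how far a source is from maximum entropy:
R = H_max - H(X)

Maximum entropy for 3 symbols: H_max = log_10(3) = 0.4771 dits
Actual entropy: H(X) = 0.4515 dits
Redundancy: R = 0.4771 - 0.4515 = 0.0256 dits

This redundancy represents potential for compression: the source could be compressed by 0.0256 dits per symbol.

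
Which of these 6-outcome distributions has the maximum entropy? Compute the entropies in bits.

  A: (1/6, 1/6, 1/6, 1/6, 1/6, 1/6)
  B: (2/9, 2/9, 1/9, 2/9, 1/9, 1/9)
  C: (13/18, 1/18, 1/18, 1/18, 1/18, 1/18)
A

For a discrete distribution over n outcomes, entropy is maximized by the uniform distribution.

Computing entropies:
H(A) = 2.5850 bits
H(B) = 2.5033 bits
H(C) = 1.4974 bits

The uniform distribution (where all probabilities equal 1/6) achieves the maximum entropy of log_2(6) = 2.5850 bits.

Distribution A has the highest entropy.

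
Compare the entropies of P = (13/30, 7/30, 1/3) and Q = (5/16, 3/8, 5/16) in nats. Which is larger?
Q

Computing entropies in nats:
H(P) = 1.0681
H(Q) = 1.0948

Distribution Q has higher entropy.

Intuition: The distribution closer to uniform (more spread out) has higher entropy.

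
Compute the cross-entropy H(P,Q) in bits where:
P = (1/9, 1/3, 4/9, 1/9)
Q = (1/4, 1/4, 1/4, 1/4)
2.0000 bits

Cross-entropy: H(P,Q) = -Σ p(x) log q(x)

Alternatively: H(P,Q) = H(P) + D_KL(P||Q)
H(P) = 1.7527 bits
D_KL(P||Q) = 0.2473 bits

H(P,Q) = 1.7527 + 0.2473 = 2.0000 bits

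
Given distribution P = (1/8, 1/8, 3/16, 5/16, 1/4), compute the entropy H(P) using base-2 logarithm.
2.2272 bits

Shannon entropy is H(X) = -Σ p(x) log p(x).

For P = (1/8, 1/8, 3/16, 5/16, 1/4):
H = -1/8 × log_2(1/8) -1/8 × log_2(1/8) -3/16 × log_2(3/16) -5/16 × log_2(5/16) -1/4 × log_2(1/4)
H = 2.2272 bits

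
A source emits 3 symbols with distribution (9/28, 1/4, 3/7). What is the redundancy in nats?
0.0241 nats

Redundancy measures how far a source is from maximum entropy:
R = H_max - H(X)

Maximum entropy for 3 symbols: H_max = log_e(3) = 1.0986 nats
Actual entropy: H(X) = 1.0745 nats
Redundancy: R = 1.0986 - 1.0745 = 0.0241 nats

This redundancy represents potential for compression: the source could be compressed by 0.0241 nats per symbol.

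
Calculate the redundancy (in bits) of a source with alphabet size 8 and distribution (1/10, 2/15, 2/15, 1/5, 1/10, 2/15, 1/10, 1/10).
0.0441 bits

Redundancy measures how far a source is from maximum entropy:
R = H_max - H(X)

Maximum entropy for 8 symbols: H_max = log_2(8) = 3.0000 bits
Actual entropy: H(X) = 2.9559 bits
Redundancy: R = 3.0000 - 2.9559 = 0.0441 bits

This redundancy represents potential for compression: the source could be compressed by 0.0441 bits per symbol.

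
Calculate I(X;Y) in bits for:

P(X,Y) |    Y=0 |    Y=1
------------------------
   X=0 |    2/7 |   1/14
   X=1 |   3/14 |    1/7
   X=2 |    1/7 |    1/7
0.0500 bits

Mutual information: I(X;Y) = H(X) + H(Y) - H(X,Y)

Marginals:
P(X) = (5/14, 5/14, 2/7), H(X) = 1.5774 bits
P(Y) = (9/14, 5/14), H(Y) = 0.9403 bits

Joint entropy: H(X,Y) = 2.4677 bits

I(X;Y) = 1.5774 + 0.9403 - 2.4677 = 0.0500 bits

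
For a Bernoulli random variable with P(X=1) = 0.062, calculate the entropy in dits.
0.1009 dits

The binary entropy function is:
H(p) = -p log(p) - (1-p) log(1-p)

H(0.062) = -0.062 × log_10(0.062) - 0.938 × log_10(0.938)
H(0.062) = 0.1009 dits

Note: Binary entropy is maximized at p=0.5 (H=1 bit) and minimized at p=0 or p=1 (H=0).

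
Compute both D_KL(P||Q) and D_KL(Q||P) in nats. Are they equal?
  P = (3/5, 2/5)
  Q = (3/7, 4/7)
D_KL(P||Q) = 0.0592, D_KL(Q||P) = 0.0596

KL divergence is not symmetric: D_KL(P||Q) ≠ D_KL(Q||P) in general.

D_KL(P||Q) = 0.0592 nats
D_KL(Q||P) = 0.0596 nats

No, they are not equal!

This asymmetry is why KL divergence is not a true distance metric.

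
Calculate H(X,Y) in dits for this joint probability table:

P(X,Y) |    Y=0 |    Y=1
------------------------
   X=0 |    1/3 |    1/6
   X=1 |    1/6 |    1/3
0.5775 dits

Joint entropy is H(X,Y) = -Σ_{x,y} p(x,y) log p(x,y).

Summing over all non-zero entries:
H(X,Y) = -[1/3·log_10(1/3) + 1/6·log_10(1/6) + 1/6·log_10(1/6) + 1/3·log_10(1/3)]
H(X,Y) = 0.5775 dits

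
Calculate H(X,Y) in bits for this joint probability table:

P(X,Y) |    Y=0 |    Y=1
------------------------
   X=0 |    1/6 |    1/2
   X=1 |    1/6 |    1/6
1.7925 bits

Joint entropy is H(X,Y) = -Σ_{x,y} p(x,y) log p(x,y).

Summing over all non-zero entries:
H(X,Y) = -[1/6·log_2(1/6) + 1/2·log_2(1/2) + 1/6·log_2(1/6) + 1/6·log_2(1/6)]
H(X,Y) = 1.7925 bits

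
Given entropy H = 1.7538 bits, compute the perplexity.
3.3725

Perplexity is 2^H (or exp(H) for natural log).

H = 1.7538 bits
Perplexity = 2^1.7538 = 3.3725

Interpretation: The model's uncertainty is equivalent to choosing uniformly among 3.4 options.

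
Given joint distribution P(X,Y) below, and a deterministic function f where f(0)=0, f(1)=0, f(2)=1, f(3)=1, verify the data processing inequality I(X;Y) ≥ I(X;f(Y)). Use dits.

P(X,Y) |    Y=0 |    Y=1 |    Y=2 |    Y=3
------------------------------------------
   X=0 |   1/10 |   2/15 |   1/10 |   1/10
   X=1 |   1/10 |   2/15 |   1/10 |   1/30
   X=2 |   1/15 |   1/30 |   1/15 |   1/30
I(X;Y) = 0.0118, I(X;f(Y)) = 0.0027, inequality holds: 0.0118 ≥ 0.0027

Data Processing Inequality: For any Markov chain X → Y → Z, we have I(X;Y) ≥ I(X;Z).

Here Z = f(Y) is a deterministic function of Y, forming X → Y → Z.

Original I(X;Y) = 0.0118 dits

After applying f:
P(X,Z) where Z=f(Y):
- P(X,Z=0) = P(X,Y=0) + P(X,Y=1)
- P(X,Z=1) = P(X,Y=2) + P(X,Y=3)

I(X;Z) = I(X;f(Y)) = 0.0027 dits

Verification: 0.0118 ≥ 0.0027 ✓

Information cannot be created by processing; the function f can only lose information about X.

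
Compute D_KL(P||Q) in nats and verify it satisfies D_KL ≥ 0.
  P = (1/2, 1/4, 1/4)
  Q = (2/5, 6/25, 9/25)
0.0306 nats

KL divergence satisfies the Gibbs inequality: D_KL(P||Q) ≥ 0 for all distributions P, Q.

D_KL(P||Q) = Σ p(x) log(p(x)/q(x))
Term by term:
  x=0: 1/2 × log_e[(1/2)/(2/5)] = 0.1116
  x=1: 1/4 × log_e[(1/4)/(6/25)] = 0.0102
  x=2: 1/4 × log_e[(1/4)/(9/25)] = -0.0912
D_KL(P||Q) = 0.0306 nats

D_KL(P||Q) = 0.0306 ≥ 0 ✓

This non-negativity is a fundamental property: relative entropy cannot be negative because it measures how different Q is from P.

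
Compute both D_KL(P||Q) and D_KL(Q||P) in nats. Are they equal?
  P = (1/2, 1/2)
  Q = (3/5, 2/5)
D_KL(P||Q) = 0.0204, D_KL(Q||P) = 0.0201

KL divergence is not symmetric: D_KL(P||Q) ≠ D_KL(Q||P) in general.

D_KL(P||Q) = 0.0204 nats
D_KL(Q||P) = 0.0201 nats

No, they are not equal!

This asymmetry is why KL divergence is not a true distance metric.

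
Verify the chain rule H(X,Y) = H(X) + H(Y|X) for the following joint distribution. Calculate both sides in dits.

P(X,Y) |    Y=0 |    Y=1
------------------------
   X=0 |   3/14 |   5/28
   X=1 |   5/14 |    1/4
H(X,Y) = 0.5872, H(X) = 0.2910, H(Y|X) = 0.2962 (all in dits)

Chain rule: H(X,Y) = H(X) + H(Y|X)

Left side — joint entropy directly:
H(X,Y) = -Σ p(x,y) log p(x,y) = 0.5872 dits

Right side — compute H(Y|X) from the conditional distributions:
P(X) = (11/28, 17/28), so H(X) = 0.2910 dits
H(Y|X) = Σ_x P(X=x) · H(Y|X=x):
  P(Y|X=0) = (6/11, 5/11), H(Y|X=0) = 0.2992, weight P(X=0) = 11/28
  P(Y|X=1) = (10/17, 7/17), H(Y|X=1) = 0.2942, weight P(X=1) = 17/28
H(Y|X) = 0.2962 dits

H(X) + H(Y|X) = 0.2910 + 0.2962 = 0.5872 dits

Both sides equal 0.5872 dits. ✓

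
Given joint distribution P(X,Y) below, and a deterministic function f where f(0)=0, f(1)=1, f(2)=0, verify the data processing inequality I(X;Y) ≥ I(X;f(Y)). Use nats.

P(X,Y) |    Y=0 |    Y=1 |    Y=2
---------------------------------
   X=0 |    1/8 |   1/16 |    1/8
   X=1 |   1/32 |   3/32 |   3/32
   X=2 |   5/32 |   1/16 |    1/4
I(X;Y) = 0.0470, I(X;f(Y)) = 0.0355, inequality holds: 0.0470 ≥ 0.0355

Data Processing Inequality: For any Markov chain X → Y → Z, we have I(X;Y) ≥ I(X;Z).

Here Z = f(Y) is a deterministic function of Y, forming X → Y → Z.

Original I(X;Y) = 0.0470 nats

After applying f:
P(X,Z) where Z=f(Y):
- P(X,Z=0) = P(X,Y=0) + P(X,Y=2)
- P(X,Z=1) = P(X,Y=1)

I(X;Z) = I(X;f(Y)) = 0.0355 nats

Verification: 0.0470 ≥ 0.0355 ✓

Information cannot be created by processing; the function f can only lose information about X.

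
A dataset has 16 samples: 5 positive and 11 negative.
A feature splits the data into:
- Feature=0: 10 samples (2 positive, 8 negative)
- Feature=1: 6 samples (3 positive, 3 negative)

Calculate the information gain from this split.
0.0698 bits

Information Gain = H(Y) - H(Y|Feature)

Before split:
P(positive) = 5/16 = 0.3125
H(Y) = 0.8960 bits

After split:
Feature=0: H = 0.7219 bits (weight = 10/16)
Feature=1: H = 1.0000 bits (weight = 6/16)
H(Y|Feature) = (10/16)×0.7219 + (6/16)×1.0000 = 0.8262 bits

Information Gain = 0.8960 - 0.8262 = 0.0698 bits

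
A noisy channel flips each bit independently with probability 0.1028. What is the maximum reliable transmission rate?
0.5222 bits

For a binary symmetric channel (BSC) with error probability p:
Capacity C = 1 - H(p) bits per symbol

where H(p) = -p log₂(p) - (1-p) log₂(1-p) is the binary entropy function.

H(0.1028) = 0.4778 bits
C = 1 - 0.4778 = 0.5222 bits per symbol

This means we can reliably transmit up to 0.5222 bits of information per channel use.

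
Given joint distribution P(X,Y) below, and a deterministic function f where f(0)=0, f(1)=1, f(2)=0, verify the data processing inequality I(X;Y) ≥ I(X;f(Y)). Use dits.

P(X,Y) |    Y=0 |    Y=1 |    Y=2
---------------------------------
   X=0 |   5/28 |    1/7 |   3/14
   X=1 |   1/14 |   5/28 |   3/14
I(X;Y) = 0.0101, I(X;f(Y)) = 0.0034, inequality holds: 0.0101 ≥ 0.0034

Data Processing Inequality: For any Markov chain X → Y → Z, we have I(X;Y) ≥ I(X;Z).

Here Z = f(Y) is a deterministic function of Y, forming X → Y → Z.

Original I(X;Y) = 0.0101 dits

After applying f:
P(X,Z) where Z=f(Y):
- P(X,Z=0) = P(X,Y=0) + P(X,Y=2)
- P(X,Z=1) = P(X,Y=1)

I(X;Z) = I(X;f(Y)) = 0.0034 dits

Verification: 0.0101 ≥ 0.0034 ✓

Information cannot be created by processing; the function f can only lose information about X.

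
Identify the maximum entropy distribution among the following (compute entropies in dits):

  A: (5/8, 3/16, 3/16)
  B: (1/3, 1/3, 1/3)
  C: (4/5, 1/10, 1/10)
B

For a discrete distribution over n outcomes, entropy is maximized by the uniform distribution.

Computing entropies:
H(A) = 0.4002 dits
H(B) = 0.4771 dits
H(C) = 0.2775 dits

The uniform distribution (where all probabilities equal 1/3) achieves the maximum entropy of log_10(3) = 0.4771 dits.

Distribution B has the highest entropy.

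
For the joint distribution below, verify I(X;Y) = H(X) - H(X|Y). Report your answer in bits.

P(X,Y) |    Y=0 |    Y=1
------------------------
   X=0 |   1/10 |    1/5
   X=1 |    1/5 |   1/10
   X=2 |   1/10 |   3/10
I(X;Y) = 0.0955 bits

Mutual information has multiple equivalent forms:
- I(X;Y) = H(X) - H(X|Y)
- I(X;Y) = H(Y) - H(Y|X)
- I(X;Y) = H(X) + H(Y) - H(X,Y)

Computing all quantities:
H(X) = 1.5710, H(Y) = 0.9710, H(X,Y) = 2.4464
H(X|Y) = 1.4755, H(Y|X) = 0.8755

Verification:
H(X) - H(X|Y) = 1.5710 - 1.4755 = 0.0955
H(Y) - H(Y|X) = 0.9710 - 0.8755 = 0.0955
H(X) + H(Y) - H(X,Y) = 1.5710 + 0.9710 - 2.4464 = 0.0955

All forms give I(X;Y) = 0.0955 bits. ✓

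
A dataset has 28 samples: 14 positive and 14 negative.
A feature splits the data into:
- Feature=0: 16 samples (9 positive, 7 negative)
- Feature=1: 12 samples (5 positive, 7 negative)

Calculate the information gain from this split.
0.0151 bits

Information Gain = H(Y) - H(Y|Feature)

Before split:
P(positive) = 14/28 = 0.5000
H(Y) = 1.0000 bits

After split:
Feature=0: H = 0.9887 bits (weight = 16/28)
Feature=1: H = 0.9799 bits (weight = 12/28)
H(Y|Feature) = (16/28)×0.9887 + (12/28)×0.9799 = 0.9849 bits

Information Gain = 1.0000 - 0.9849 = 0.0151 bits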